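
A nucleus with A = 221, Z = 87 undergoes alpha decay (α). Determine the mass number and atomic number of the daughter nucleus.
Daughter: A = 217, Z = 85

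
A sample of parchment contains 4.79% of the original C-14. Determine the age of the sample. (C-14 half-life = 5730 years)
Age = t½ × log₂(1/ratio) = 25120 years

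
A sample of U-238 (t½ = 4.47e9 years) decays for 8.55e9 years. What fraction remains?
N/N₀ = (1/2)^(t/t½) = 0.2656 = 26.6%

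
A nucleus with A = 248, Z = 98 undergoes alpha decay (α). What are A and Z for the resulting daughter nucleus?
Daughter: A = 244, Z = 96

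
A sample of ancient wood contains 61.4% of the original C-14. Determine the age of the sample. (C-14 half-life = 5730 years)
Age = t½ × log₂(1/ratio) = 4032 years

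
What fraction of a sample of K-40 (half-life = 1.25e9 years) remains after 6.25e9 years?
N/N₀ = (1/2)^(t/t½) = 0.03125 = 3.12%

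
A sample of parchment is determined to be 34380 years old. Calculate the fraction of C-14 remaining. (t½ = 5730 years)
N/N₀ = (1/2)^(t/t½) = 0.01562 = 1.56%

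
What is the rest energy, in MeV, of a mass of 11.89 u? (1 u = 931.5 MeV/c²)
E = mc² = 11080 MeV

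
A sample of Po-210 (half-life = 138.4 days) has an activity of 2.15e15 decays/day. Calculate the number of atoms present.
N = A/λ = 4.293e17 atoms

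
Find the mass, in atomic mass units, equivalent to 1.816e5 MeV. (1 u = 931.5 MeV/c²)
m = E/c² = 195 u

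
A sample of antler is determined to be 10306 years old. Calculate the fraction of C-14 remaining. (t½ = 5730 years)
N/N₀ = (1/2)^(t/t½) = 0.2875 = 28.7%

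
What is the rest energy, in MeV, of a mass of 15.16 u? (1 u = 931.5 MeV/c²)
E = mc² = 14120 MeV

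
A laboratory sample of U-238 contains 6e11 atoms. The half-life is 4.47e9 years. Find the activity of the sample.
A = λN = 93.04 decays/year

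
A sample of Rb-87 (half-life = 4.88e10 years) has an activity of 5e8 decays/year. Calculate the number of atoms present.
N = A/λ = 3.52e19 atoms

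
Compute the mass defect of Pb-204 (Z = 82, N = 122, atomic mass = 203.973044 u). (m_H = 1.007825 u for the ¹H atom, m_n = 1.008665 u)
Δm = Z·m_H + N·m_n − M = 1.726 u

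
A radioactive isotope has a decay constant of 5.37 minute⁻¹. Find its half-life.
t½ = ln(2)/λ = 0.1291 minutes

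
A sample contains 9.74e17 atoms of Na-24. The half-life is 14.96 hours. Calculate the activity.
A = λN = 4.513e16 decays/hour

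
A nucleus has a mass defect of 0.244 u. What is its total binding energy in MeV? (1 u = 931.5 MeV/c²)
B.E. = Δm × 931.5 = 227.3 MeV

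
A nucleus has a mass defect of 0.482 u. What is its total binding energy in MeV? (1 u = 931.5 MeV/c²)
B.E. = Δm × 931.5 = 449 MeV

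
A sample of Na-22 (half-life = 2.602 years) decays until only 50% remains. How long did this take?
t = t½ × log₂(N₀/N) = 2.602 years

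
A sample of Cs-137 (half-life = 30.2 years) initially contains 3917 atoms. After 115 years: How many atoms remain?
N = N₀(1/2)^(t/t½) = 279.7 atoms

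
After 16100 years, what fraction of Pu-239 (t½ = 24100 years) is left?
N/N₀ = (1/2)^(t/t½) = 0.6294 = 62.9%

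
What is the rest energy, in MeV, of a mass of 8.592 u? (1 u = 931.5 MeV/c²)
E = mc² = 8003 MeV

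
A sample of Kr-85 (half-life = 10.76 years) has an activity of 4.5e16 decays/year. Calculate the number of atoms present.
N = A/λ = 6.986e17 atoms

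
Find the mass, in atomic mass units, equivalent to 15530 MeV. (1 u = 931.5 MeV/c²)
m = E/c² = 16.67 u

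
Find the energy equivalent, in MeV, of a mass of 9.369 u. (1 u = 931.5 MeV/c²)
E = mc² = 8727 MeV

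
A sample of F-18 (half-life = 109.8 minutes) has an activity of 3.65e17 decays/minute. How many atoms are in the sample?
N = A/λ = 5.782e19 atoms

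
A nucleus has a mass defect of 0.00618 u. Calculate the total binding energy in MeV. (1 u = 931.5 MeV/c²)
B.E. = Δm × 931.5 = 5.757 MeV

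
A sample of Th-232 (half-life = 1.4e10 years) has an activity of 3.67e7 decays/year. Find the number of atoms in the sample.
N = A/λ = 7.413e17 atoms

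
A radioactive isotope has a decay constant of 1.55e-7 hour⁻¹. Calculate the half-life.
t½ = ln(2)/λ = 4.472e6 hours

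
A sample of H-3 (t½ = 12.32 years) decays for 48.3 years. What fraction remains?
N/N₀ = (1/2)^(t/t½) = 0.06604 = 6.6%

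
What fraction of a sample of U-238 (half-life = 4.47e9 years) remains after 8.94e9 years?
N/N₀ = (1/2)^(t/t½) = 0.25 = 25%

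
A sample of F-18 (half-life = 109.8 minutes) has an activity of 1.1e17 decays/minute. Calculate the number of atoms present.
N = A/λ = 1.742e19 atoms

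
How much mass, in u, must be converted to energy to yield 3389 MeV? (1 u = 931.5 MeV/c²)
m = E/c² = 3.638 u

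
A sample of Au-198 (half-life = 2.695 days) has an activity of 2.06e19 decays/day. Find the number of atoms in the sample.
N = A/λ = 8.009e19 atoms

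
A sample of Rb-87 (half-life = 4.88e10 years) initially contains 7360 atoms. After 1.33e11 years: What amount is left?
N = N₀(1/2)^(t/t½) = 1113 atoms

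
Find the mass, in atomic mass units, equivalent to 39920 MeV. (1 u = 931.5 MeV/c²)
m = E/c² = 42.86 u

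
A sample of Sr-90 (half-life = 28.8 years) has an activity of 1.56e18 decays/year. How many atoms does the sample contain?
N = A/λ = 6.482e19 atoms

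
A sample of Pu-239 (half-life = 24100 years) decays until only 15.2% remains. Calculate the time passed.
t = t½ × log₂(N₀/N) = 65500 years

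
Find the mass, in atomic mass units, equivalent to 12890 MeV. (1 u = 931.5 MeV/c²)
m = E/c² = 13.84 u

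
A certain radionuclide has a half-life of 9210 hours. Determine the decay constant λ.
λ = ln(2)/t½ = 7.526e-5 hour⁻¹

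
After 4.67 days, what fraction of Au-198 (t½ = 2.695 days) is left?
N/N₀ = (1/2)^(t/t½) = 0.3009 = 30.1%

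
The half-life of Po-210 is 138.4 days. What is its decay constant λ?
λ = ln(2)/t½ = 0.005008 day⁻¹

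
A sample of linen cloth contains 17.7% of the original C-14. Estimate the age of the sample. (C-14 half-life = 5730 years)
Age = t½ × log₂(1/ratio) = 14310 years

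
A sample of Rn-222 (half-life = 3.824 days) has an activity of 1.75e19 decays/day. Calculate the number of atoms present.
N = A/λ = 9.655e19 atoms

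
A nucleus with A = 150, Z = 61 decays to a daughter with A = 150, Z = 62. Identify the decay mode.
ΔA = 0, ΔZ = +1 ⇒ beta-minus decay (β⁻)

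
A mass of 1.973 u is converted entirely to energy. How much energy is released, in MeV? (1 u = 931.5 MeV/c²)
E = mc² = 1838 MeV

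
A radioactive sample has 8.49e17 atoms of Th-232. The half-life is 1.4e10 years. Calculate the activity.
A = λN = 4.203e7 decays/year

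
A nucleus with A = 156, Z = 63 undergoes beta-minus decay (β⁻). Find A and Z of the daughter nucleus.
Daughter: A = 156, Z = 64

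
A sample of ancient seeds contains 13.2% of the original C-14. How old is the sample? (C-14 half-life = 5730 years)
Age = t½ × log₂(1/ratio) = 16740 years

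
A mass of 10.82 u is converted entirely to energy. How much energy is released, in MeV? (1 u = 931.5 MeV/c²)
E = mc² = 10080 MeV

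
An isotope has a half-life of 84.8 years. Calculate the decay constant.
λ = ln(2)/t½ = 0.008174 year⁻¹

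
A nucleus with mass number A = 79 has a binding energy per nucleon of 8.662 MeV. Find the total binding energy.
B.E. = 8.662 × 79 = 684.3 MeV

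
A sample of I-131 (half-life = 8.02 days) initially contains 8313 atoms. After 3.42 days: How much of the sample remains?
N = N₀(1/2)^(t/t½) = 6186 atoms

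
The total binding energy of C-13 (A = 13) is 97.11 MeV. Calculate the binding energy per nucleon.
B.E./A = 97.11/13 = 7.47 MeV/nucleon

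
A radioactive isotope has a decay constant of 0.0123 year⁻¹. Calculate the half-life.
t½ = ln(2)/λ = 56.35 years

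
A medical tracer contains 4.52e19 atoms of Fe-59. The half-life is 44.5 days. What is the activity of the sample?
A = λN = 7.041e17 decays/day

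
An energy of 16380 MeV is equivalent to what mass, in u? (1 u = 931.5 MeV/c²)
m = E/c² = 17.58 u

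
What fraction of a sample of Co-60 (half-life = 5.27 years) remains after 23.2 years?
N/N₀ = (1/2)^(t/t½) = 0.04729 = 4.73%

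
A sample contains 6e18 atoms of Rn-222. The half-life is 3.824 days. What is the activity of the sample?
A = λN = 1.088e18 decays/day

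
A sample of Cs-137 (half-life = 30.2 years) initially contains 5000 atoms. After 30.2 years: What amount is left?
N = N₀(1/2)^(t/t½) = 2500 atoms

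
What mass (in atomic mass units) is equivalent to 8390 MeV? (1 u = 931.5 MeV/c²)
m = E/c² = 9.007 u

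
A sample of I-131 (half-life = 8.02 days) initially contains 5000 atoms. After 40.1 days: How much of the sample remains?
N = N₀(1/2)^(t/t½) = 156.2 atoms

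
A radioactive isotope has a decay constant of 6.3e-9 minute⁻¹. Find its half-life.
t½ = ln(2)/λ = 1.1e8 minutes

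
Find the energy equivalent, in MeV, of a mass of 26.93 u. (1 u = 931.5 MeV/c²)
E = mc² = 25090 MeV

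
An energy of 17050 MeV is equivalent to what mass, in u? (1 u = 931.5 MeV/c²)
m = E/c² = 18.3 u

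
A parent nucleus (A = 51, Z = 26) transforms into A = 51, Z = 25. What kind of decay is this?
ΔA = 0, ΔZ = -1 ⇒ beta-plus decay (β⁺) or electron capture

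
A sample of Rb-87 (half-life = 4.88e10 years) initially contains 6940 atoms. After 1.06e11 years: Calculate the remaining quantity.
N = N₀(1/2)^(t/t½) = 1540 atoms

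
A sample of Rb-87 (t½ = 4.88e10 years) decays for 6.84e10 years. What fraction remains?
N/N₀ = (1/2)^(t/t½) = 0.3785 = 37.8%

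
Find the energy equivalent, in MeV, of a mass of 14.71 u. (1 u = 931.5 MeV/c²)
E = mc² = 13700 MeV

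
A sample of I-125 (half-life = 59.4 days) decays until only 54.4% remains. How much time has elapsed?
t = t½ × log₂(N₀/N) = 52.17 days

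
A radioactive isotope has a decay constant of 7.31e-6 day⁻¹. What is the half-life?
t½ = ln(2)/λ = 94820 days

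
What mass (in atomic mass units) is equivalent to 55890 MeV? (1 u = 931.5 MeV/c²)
m = E/c² = 60 u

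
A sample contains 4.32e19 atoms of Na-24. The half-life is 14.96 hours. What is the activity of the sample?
A = λN = 2.002e18 decays/hour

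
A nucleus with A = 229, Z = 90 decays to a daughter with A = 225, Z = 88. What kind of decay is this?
ΔA = -4, ΔZ = -2 ⇒ alpha decay (α)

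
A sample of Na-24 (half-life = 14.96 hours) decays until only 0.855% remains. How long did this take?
t = t½ × log₂(N₀/N) = 102.8 hours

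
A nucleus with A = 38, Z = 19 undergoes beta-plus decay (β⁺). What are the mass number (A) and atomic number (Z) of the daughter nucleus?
Daughter: A = 38, Z = 18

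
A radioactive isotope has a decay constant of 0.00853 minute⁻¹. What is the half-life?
t½ = ln(2)/λ = 81.26 minutes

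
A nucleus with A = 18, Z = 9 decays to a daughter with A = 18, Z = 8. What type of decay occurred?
ΔA = 0, ΔZ = -1 ⇒ beta-plus decay (β⁺) or electron capture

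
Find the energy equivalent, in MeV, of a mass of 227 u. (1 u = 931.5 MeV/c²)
E = mc² = 2.115e5 MeV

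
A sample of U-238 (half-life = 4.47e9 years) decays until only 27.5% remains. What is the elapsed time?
t = t½ × log₂(N₀/N) = 8.325e9 years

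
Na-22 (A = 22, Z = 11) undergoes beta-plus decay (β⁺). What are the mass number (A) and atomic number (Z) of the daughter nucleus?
Daughter: A = 22, Z = 10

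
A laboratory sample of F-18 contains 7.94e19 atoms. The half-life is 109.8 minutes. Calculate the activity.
A = λN = 5.012e17 decays/minute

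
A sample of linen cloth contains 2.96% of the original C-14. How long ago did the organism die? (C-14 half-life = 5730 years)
Age = t½ × log₂(1/ratio) = 29100 years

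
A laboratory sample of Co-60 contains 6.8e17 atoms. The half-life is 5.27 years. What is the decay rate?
A = λN = 8.944e16 decays/year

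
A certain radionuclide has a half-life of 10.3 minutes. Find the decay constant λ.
λ = ln(2)/t½ = 0.0673 minute⁻¹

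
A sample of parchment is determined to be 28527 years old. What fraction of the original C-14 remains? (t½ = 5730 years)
N/N₀ = (1/2)^(t/t½) = 0.03172 = 3.17%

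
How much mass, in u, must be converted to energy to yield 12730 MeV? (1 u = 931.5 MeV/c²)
m = E/c² = 13.67 u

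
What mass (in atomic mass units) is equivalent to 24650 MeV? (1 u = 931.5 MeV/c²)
m = E/c² = 26.46 u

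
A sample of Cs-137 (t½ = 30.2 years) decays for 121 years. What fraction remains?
N/N₀ = (1/2)^(t/t½) = 0.06221 = 6.22%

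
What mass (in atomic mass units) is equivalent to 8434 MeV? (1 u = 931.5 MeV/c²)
m = E/c² = 9.054 u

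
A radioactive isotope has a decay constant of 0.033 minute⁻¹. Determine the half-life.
t½ = ln(2)/λ = 21 minutes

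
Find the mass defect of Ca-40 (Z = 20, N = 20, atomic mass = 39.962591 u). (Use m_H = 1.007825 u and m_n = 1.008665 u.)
Δm = Z·m_H + N·m_n − M = 0.3672 u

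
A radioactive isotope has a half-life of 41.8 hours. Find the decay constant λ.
λ = ln(2)/t½ = 0.01658 hour⁻¹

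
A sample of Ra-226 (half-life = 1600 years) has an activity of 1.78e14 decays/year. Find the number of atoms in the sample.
N = A/λ = 4.109e17 atoms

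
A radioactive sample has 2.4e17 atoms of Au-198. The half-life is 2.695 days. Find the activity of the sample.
A = λN = 6.173e16 decays/day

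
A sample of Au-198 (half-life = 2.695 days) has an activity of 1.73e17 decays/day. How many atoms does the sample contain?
N = A/λ = 6.726e17 atoms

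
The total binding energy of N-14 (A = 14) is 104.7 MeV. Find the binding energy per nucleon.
B.E./A = 104.7/14 = 7.479 MeV/nucleon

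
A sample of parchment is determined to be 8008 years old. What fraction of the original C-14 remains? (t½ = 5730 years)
N/N₀ = (1/2)^(t/t½) = 0.3796 = 38%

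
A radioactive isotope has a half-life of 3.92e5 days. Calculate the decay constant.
λ = ln(2)/t½ = 1.768e-6 day⁻¹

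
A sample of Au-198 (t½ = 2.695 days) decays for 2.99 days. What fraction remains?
N/N₀ = (1/2)^(t/t½) = 0.4635 = 46.3%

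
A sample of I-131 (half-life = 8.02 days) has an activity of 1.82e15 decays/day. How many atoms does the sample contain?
N = A/λ = 2.106e16 atoms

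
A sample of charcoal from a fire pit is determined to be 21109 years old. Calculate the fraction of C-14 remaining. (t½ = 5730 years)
N/N₀ = (1/2)^(t/t½) = 0.07781 = 7.78%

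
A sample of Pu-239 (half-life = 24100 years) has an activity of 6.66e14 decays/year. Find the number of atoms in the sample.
N = A/λ = 2.316e19 atoms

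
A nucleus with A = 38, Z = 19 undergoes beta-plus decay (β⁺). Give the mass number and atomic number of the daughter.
Daughter: A = 38, Z = 18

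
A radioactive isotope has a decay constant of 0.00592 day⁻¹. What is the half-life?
t½ = ln(2)/λ = 117.1 days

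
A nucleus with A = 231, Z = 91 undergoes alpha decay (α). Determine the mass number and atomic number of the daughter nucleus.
Daughter: A = 227, Z = 89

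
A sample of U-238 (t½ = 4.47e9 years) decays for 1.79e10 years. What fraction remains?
N/N₀ = (1/2)^(t/t½) = 0.06231 = 6.23%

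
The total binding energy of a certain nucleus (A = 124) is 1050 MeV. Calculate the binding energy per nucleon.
B.E./A = 1050/124 = 8.468 MeV/nucleon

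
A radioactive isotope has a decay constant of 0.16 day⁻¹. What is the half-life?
t½ = ln(2)/λ = 4.332 days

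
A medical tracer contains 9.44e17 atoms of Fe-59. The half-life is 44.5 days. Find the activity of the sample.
A = λN = 1.47e16 decays/day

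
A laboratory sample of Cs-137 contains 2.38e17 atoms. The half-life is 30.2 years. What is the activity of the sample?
A = λN = 5.463e15 decays/year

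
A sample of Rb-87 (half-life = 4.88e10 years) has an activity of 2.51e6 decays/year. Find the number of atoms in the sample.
N = A/λ = 1.767e17 atoms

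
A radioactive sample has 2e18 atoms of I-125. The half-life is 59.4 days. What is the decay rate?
A = λN = 2.334e16 decays/day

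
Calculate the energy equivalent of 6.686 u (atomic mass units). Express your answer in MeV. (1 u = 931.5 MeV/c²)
E = mc² = 6228 MeV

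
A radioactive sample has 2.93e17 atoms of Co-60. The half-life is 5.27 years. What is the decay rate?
A = λN = 3.854e16 decays/year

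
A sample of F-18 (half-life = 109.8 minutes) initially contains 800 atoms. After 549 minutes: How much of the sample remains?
N = N₀(1/2)^(t/t½) = 25 atoms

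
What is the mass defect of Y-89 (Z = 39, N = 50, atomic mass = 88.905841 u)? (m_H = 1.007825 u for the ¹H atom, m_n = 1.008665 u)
Δm = Z·m_H + N·m_n − M = 0.8326 u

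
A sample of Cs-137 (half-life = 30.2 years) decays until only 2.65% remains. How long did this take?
t = t½ × log₂(N₀/N) = 158.2 years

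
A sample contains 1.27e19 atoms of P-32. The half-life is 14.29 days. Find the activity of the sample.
A = λN = 6.16e17 decays/day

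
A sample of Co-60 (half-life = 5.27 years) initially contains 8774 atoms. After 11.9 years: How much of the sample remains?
N = N₀(1/2)^(t/t½) = 1834 atoms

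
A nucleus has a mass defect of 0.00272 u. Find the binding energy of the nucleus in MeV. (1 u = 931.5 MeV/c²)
B.E. = Δm × 931.5 = 2.534 MeV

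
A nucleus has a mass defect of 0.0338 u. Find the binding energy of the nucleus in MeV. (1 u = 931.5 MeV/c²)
B.E. = Δm × 931.5 = 31.48 MeV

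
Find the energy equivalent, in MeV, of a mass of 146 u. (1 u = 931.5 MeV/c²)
E = mc² = 1.36e5 MeV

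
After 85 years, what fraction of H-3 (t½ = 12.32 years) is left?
N/N₀ = (1/2)^(t/t½) = 0.008377 = 0.838%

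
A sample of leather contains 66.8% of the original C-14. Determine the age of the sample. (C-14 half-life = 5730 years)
Age = t½ × log₂(1/ratio) = 3335 years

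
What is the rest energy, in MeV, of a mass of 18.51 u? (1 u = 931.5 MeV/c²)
E = mc² = 17240 MeV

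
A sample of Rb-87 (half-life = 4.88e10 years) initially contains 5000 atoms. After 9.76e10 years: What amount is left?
N = N₀(1/2)^(t/t½) = 1250 atoms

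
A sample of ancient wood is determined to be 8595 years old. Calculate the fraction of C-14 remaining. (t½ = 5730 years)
N/N₀ = (1/2)^(t/t½) = 0.3536 = 35.4%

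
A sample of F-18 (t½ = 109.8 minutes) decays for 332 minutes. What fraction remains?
N/N₀ = (1/2)^(t/t½) = 0.123 = 12.3%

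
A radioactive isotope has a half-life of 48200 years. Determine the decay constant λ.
λ = ln(2)/t½ = 1.438e-5 year⁻¹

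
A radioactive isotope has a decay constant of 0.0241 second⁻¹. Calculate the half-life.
t½ = ln(2)/λ = 28.76 seconds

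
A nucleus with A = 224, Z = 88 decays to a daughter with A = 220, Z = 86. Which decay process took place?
ΔA = -4, ΔZ = -2 ⇒ alpha decay (α)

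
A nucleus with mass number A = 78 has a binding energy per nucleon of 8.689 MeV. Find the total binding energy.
B.E. = 8.689 × 78 = 677.7 MeV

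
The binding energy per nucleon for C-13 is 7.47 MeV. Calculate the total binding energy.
B.E. = 7.47 × 13 = 97.11 MeV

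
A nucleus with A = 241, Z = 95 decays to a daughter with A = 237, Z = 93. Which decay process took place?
ΔA = -4, ΔZ = -2 ⇒ alpha decay (α)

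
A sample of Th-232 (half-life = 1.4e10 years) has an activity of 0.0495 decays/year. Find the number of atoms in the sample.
N = A/λ = 9.998e8 atoms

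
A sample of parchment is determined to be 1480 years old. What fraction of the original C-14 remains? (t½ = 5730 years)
N/N₀ = (1/2)^(t/t½) = 0.8361 = 83.6%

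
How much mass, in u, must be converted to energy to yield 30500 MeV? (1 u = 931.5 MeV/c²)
m = E/c² = 32.74 u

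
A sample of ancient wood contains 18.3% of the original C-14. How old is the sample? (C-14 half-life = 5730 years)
Age = t½ × log₂(1/ratio) = 14040 years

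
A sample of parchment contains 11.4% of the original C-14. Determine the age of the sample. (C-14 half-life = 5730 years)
Age = t½ × log₂(1/ratio) = 17950 years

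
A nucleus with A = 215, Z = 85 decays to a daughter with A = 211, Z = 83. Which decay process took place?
ΔA = -4, ΔZ = -2 ⇒ alpha decay (α)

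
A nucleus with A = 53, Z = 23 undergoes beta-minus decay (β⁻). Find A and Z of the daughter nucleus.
Daughter: A = 53, Z = 24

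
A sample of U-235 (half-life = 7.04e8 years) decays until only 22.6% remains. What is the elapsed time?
t = t½ × log₂(N₀/N) = 1.511e9 years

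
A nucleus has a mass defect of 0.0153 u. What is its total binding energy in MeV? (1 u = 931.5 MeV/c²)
B.E. = Δm × 931.5 = 14.25 MeV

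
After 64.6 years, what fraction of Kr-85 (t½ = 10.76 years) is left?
N/N₀ = (1/2)^(t/t½) = 0.01558 = 1.56%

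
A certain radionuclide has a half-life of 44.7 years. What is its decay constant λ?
λ = ln(2)/t½ = 0.01551 year⁻¹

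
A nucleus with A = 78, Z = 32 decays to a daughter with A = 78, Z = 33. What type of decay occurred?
ΔA = 0, ΔZ = +1 ⇒ beta-minus decay (β⁻)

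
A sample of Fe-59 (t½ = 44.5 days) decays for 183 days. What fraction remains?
N/N₀ = (1/2)^(t/t½) = 0.05782 = 5.78%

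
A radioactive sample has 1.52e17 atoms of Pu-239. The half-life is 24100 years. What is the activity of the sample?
A = λN = 4.372e12 decays/year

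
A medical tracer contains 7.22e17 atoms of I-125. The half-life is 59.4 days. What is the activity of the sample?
A = λN = 8.425e15 decays/day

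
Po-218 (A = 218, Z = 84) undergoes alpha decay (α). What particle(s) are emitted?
α particle = ⁴₂He (2 protons + 2 neutrons)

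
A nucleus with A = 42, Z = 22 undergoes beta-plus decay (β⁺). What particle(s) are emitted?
β⁺: positron (e⁺) + neutrino (νₑ)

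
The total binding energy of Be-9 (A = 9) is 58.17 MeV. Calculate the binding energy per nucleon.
B.E./A = 58.17/9 = 6.463 MeV/nucleon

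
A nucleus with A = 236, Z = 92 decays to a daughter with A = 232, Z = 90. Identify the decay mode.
ΔA = -4, ΔZ = -2 ⇒ alpha decay (α)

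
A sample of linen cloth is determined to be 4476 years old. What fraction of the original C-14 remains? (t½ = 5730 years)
N/N₀ = (1/2)^(t/t½) = 0.5819 = 58.2%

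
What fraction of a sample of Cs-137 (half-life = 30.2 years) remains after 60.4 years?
N/N₀ = (1/2)^(t/t½) = 0.25 = 25%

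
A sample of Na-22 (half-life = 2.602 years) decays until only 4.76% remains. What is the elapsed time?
t = t½ × log₂(N₀/N) = 11.43 years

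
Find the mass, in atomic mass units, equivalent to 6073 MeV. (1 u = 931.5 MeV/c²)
m = E/c² = 6.52 u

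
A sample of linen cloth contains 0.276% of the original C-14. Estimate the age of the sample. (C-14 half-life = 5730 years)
Age = t½ × log₂(1/ratio) = 48710 years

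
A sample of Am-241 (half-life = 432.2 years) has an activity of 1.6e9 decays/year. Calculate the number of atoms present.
N = A/λ = 9.977e11 atoms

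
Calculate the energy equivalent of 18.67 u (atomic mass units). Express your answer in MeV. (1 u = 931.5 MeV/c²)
E = mc² = 17390 MeV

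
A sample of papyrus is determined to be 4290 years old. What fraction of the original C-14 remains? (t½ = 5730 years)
N/N₀ = (1/2)^(t/t½) = 0.5951 = 59.5%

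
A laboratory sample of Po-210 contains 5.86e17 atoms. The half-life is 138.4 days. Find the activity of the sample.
A = λN = 2.935e15 decays/day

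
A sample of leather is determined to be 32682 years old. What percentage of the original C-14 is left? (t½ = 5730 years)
N/N₀ = (1/2)^(t/t½) = 0.01919 = 1.92%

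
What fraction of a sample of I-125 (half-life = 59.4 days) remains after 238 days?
N/N₀ = (1/2)^(t/t½) = 0.06221 = 6.22%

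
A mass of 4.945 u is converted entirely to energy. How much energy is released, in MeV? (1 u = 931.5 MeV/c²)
E = mc² = 4606 MeV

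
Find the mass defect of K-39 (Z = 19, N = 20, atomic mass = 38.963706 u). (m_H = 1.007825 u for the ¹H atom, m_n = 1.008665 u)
Δm = Z·m_H + N·m_n − M = 0.3583 u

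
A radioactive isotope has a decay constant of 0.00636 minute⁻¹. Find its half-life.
t½ = ln(2)/λ = 109 minutes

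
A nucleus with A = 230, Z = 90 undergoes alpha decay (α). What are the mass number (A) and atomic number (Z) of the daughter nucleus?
Daughter: A = 226, Z = 88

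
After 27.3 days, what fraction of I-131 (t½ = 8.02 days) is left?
N/N₀ = (1/2)^(t/t½) = 0.09447 = 9.45%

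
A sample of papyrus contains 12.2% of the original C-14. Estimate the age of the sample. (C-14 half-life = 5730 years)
Age = t½ × log₂(1/ratio) = 17390 years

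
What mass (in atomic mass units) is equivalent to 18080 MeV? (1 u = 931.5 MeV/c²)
m = E/c² = 19.41 u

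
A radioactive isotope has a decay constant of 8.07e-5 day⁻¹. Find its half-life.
t½ = ln(2)/λ = 8589 days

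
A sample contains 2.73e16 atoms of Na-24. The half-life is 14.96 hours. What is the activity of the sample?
A = λN = 1.265e15 decays/hour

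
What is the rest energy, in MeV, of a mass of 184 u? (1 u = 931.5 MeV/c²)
E = mc² = 1.714e5 MeV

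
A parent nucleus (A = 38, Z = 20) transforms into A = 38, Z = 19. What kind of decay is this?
ΔA = 0, ΔZ = -1 ⇒ beta-plus decay (β⁺) or electron capture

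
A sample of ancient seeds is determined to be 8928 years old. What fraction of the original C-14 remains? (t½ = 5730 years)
N/N₀ = (1/2)^(t/t½) = 0.3396 = 34%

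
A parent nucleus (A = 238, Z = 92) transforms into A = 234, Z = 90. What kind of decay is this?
ΔA = -4, ΔZ = -2 ⇒ alpha decay (α)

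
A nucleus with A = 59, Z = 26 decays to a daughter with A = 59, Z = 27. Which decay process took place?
ΔA = 0, ΔZ = +1 ⇒ beta-minus decay (β⁻)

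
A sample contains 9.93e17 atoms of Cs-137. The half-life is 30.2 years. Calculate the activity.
A = λN = 2.279e16 decays/year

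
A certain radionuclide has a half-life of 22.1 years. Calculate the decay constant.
λ = ln(2)/t½ = 0.03136 year⁻¹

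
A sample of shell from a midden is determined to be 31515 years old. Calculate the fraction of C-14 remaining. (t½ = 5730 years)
N/N₀ = (1/2)^(t/t½) = 0.0221 = 2.21%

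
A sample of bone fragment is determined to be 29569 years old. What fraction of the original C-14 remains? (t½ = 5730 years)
N/N₀ = (1/2)^(t/t½) = 0.02796 = 2.8%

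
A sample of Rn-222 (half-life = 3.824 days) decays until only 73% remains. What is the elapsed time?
t = t½ × log₂(N₀/N) = 1.736 days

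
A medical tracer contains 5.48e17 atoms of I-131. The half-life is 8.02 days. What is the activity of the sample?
A = λN = 4.736e16 decays/day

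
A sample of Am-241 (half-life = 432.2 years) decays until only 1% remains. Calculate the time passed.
t = t½ × log₂(N₀/N) = 2871 years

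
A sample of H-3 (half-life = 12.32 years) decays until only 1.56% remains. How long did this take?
t = t½ × log₂(N₀/N) = 73.95 years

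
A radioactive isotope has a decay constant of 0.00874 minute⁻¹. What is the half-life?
t½ = ln(2)/λ = 79.31 minutes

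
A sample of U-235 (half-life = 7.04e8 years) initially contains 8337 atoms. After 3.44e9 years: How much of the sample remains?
N = N₀(1/2)^(t/t½) = 281.9 atoms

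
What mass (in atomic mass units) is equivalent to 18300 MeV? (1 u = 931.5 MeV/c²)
m = E/c² = 19.65 u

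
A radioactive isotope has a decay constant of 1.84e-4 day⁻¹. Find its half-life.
t½ = ln(2)/λ = 3767 days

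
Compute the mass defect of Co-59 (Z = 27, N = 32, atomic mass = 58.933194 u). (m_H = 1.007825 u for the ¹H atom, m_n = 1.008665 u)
Δm = Z·m_H + N·m_n − M = 0.5554 u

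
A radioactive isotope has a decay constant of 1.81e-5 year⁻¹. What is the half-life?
t½ = ln(2)/λ = 38300 years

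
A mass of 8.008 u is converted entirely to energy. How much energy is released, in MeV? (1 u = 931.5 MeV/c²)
E = mc² = 7459 MeV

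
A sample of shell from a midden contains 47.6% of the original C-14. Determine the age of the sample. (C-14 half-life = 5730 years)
Age = t½ × log₂(1/ratio) = 6137 years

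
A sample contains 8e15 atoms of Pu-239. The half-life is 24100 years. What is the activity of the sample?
A = λN = 2.301e11 decays/year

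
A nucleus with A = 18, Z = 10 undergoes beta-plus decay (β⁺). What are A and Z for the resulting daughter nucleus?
Daughter: A = 18, Z = 9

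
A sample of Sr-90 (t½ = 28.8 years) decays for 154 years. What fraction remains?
N/N₀ = (1/2)^(t/t½) = 0.02457 = 2.46%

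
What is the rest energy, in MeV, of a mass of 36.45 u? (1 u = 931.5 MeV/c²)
E = mc² = 33950 MeV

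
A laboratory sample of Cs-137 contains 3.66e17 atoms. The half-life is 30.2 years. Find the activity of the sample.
A = λN = 8.4e15 decays/year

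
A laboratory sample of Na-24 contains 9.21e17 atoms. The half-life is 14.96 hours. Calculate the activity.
A = λN = 4.267e16 decays/hour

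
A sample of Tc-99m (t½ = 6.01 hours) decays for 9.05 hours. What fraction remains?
N/N₀ = (1/2)^(t/t½) = 0.3521 = 35.2%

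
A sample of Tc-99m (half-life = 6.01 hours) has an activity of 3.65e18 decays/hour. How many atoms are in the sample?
N = A/λ = 3.165e19 atoms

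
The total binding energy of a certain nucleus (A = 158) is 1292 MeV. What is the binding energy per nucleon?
B.E./A = 1292/158 = 8.177 MeV/nucleon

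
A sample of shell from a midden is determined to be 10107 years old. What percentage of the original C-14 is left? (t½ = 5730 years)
N/N₀ = (1/2)^(t/t½) = 0.2945 = 29.4%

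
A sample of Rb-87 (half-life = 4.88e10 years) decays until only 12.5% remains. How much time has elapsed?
t = t½ × log₂(N₀/N) = 1.464e11 years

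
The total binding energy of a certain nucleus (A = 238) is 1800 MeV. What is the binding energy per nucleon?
B.E./A = 1800/238 = 7.563 MeV/nucleon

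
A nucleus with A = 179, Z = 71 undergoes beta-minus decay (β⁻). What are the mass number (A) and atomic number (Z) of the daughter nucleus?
Daughter: A = 179, Z = 72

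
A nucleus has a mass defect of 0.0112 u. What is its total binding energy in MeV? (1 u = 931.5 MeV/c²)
B.E. = Δm × 931.5 = 10.43 MeV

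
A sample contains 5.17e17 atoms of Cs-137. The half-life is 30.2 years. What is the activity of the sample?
A = λN = 1.187e16 decays/year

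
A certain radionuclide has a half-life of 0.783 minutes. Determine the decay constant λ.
λ = ln(2)/t½ = 0.8852 minute⁻¹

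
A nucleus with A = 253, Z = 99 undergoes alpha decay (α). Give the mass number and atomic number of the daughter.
Daughter: A = 249, Z = 97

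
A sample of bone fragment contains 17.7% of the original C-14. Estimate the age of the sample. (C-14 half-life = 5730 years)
Age = t½ × log₂(1/ratio) = 14310 years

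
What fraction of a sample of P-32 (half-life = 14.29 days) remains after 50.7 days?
N/N₀ = (1/2)^(t/t½) = 0.0855 = 8.55%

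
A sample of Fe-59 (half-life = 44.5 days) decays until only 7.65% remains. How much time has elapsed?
t = t½ × log₂(N₀/N) = 165 days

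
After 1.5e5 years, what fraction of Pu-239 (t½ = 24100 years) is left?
N/N₀ = (1/2)^(t/t½) = 0.01338 = 1.34%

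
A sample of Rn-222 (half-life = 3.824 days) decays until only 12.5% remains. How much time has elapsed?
t = t½ × log₂(N₀/N) = 11.47 days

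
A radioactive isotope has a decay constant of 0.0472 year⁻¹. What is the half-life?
t½ = ln(2)/λ = 14.69 years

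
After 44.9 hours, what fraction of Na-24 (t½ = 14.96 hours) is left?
N/N₀ = (1/2)^(t/t½) = 0.1249 = 12.5%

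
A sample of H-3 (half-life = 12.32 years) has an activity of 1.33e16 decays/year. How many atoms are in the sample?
N = A/λ = 2.364e17 atoms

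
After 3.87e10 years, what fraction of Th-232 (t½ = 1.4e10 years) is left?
N/N₀ = (1/2)^(t/t½) = 0.1472 = 14.7%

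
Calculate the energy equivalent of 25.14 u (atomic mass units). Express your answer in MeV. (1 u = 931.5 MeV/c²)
E = mc² = 23420 MeV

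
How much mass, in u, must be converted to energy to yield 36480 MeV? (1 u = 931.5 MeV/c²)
m = E/c² = 39.16 u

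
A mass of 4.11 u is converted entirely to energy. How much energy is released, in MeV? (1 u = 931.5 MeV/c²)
E = mc² = 3828 MeV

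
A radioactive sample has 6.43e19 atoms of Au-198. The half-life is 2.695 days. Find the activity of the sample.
A = λN = 1.654e19 decays/day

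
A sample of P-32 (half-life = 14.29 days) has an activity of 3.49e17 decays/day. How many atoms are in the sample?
N = A/λ = 7.195e18 atoms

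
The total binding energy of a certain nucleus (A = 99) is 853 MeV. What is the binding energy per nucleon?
B.E./A = 853/99 = 8.616 MeV/nucleon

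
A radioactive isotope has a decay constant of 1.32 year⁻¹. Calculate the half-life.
t½ = ln(2)/λ = 0.5251 years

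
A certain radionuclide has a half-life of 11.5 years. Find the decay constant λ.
λ = ln(2)/t½ = 0.06027 year⁻¹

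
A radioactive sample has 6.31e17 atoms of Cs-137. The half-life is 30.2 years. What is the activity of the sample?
A = λN = 1.448e16 decays/year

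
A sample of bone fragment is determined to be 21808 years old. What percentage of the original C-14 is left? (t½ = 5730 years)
N/N₀ = (1/2)^(t/t½) = 0.0715 = 7.15%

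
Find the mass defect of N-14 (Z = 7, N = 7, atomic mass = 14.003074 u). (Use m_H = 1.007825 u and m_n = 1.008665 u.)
Δm = Z·m_H + N·m_n − M = 0.1124 u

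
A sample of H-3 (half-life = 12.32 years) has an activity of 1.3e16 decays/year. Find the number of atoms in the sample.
N = A/λ = 2.311e17 atoms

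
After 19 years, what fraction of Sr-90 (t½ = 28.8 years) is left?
N/N₀ = (1/2)^(t/t½) = 0.633 = 63.3%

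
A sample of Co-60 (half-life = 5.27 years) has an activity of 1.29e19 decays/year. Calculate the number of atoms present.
N = A/λ = 9.808e19 atoms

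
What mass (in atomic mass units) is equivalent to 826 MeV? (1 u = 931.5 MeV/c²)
m = E/c² = 0.8867 u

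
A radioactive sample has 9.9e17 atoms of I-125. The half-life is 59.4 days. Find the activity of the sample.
A = λN = 1.155e16 decays/day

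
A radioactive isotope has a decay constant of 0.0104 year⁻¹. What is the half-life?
t½ = ln(2)/λ = 66.65 years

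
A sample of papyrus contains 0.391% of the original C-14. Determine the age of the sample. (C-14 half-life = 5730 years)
Age = t½ × log₂(1/ratio) = 45830 years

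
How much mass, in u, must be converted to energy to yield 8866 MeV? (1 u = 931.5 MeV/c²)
m = E/c² = 9.518 u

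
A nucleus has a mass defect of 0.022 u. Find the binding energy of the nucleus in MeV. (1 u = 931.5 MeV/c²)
B.E. = Δm × 931.5 = 20.49 MeV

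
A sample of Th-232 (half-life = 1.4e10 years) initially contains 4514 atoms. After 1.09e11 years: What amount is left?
N = N₀(1/2)^(t/t½) = 20.46 atoms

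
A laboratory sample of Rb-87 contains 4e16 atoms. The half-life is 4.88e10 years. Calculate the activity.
A = λN = 5.682e5 decays/year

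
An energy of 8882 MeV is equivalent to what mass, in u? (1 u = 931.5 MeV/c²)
m = E/c² = 9.535 u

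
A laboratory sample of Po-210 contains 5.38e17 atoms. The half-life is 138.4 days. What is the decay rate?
A = λN = 2.694e15 decays/day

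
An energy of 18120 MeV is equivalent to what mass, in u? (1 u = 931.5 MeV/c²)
m = E/c² = 19.45 u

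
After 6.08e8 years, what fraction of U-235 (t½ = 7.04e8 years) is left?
N/N₀ = (1/2)^(t/t½) = 0.5496 = 55%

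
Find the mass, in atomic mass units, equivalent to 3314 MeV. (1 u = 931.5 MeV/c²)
m = E/c² = 3.558 u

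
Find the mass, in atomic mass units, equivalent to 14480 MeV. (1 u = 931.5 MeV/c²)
m = E/c² = 15.54 u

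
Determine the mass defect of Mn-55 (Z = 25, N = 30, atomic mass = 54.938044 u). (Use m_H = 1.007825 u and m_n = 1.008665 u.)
Δm = Z·m_H + N·m_n − M = 0.5175 u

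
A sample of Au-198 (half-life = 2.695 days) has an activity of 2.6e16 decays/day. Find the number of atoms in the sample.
N = A/λ = 1.011e17 atoms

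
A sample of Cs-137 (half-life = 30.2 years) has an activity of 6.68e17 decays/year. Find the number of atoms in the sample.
N = A/λ = 2.91e19 atoms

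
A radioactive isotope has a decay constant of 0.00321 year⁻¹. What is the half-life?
t½ = ln(2)/λ = 215.9 years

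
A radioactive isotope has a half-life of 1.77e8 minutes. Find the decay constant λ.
λ = ln(2)/t½ = 3.916e-9 minute⁻¹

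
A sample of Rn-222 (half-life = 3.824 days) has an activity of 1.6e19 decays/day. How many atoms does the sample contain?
N = A/λ = 8.827e19 atoms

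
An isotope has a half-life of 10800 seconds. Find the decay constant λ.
λ = ln(2)/t½ = 6.418e-5 second⁻¹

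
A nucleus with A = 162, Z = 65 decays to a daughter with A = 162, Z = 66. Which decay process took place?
ΔA = 0, ΔZ = +1 ⇒ beta-minus decay (β⁻)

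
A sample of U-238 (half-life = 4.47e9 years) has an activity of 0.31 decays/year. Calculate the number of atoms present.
N = A/λ = 1.999e9 atoms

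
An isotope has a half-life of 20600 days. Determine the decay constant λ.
λ = ln(2)/t½ = 3.365e-5 day⁻¹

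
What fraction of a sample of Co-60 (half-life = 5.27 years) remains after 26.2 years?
N/N₀ = (1/2)^(t/t½) = 0.03187 = 3.19%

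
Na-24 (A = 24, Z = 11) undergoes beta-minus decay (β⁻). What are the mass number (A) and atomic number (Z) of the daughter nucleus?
Daughter: A = 24, Z = 12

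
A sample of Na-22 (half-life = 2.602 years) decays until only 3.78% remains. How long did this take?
t = t½ × log₂(N₀/N) = 12.3 years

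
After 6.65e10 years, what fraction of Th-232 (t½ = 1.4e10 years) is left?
N/N₀ = (1/2)^(t/t½) = 0.03716 = 3.72%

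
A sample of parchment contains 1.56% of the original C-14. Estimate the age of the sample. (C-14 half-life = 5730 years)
Age = t½ × log₂(1/ratio) = 34390 years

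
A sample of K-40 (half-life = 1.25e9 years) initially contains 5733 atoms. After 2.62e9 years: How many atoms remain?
N = N₀(1/2)^(t/t½) = 1341 atoms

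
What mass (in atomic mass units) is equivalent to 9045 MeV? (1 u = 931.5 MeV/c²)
m = E/c² = 9.71 u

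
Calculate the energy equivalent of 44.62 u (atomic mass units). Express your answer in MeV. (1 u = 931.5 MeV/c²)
E = mc² = 41560 MeV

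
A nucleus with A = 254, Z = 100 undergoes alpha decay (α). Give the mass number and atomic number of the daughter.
Daughter: A = 250, Z = 98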